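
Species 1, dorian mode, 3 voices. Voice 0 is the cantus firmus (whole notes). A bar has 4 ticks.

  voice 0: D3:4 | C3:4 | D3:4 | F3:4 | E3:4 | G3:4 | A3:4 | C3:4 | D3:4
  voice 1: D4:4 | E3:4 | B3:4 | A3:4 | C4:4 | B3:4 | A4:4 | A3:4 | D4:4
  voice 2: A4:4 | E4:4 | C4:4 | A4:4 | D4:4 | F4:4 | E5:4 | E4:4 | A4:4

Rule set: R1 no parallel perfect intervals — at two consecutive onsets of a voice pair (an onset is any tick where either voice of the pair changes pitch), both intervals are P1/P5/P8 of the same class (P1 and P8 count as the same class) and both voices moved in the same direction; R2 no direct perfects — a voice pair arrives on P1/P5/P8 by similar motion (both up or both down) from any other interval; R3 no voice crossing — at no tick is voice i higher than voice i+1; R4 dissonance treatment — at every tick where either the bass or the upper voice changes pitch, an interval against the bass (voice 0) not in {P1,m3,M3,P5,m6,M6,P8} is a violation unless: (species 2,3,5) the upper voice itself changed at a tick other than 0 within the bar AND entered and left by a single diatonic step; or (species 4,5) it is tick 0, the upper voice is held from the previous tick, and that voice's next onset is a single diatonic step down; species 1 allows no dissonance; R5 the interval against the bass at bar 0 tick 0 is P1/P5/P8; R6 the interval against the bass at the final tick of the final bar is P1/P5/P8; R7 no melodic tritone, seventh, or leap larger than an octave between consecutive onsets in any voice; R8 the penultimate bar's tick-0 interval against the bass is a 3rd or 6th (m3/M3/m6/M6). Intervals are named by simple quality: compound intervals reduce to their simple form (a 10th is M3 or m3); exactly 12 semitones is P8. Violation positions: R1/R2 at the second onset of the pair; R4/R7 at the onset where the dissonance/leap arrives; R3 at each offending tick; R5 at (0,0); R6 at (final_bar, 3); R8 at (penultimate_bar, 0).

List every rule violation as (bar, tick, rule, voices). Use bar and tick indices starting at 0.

(1, 0, R2, (1, 2))
(1, 0, R7, (1,))
(2, 0, R4, (0, 2))
(4, 0, R4, (0, 2))
(5, 0, R4, (0, 2))
(6, 0, R2, (0, 1))
(6, 0, R2, (0, 2))
(6, 0, R2, (1, 2))
(6, 0, R7, (1,))
(6, 0, R7, (2,))
(7, 0, R1, (1, 2))
(8, 0, R1, (1, 2))
(8, 0, R2, (0, 1))
(8, 0, R2, (0, 2))

bar 0: v0=D3 v1=D4 v2=A4 downbeat P5
bar 1: v0=C3 v1=E3 v2=E4 downbeat M3
bar 2: v0=D3 v1=B3 v2=C4 downbeat m7
bar 3: v0=F3 v1=A3 v2=A4 downbeat M3
bar 4: v0=E3 v1=C4 v2=D4 downbeat m7
bar 5: v0=G3 v1=B3 v2=F4 downbeat m7
bar 6: v0=A3 v1=A4 v2=E5 downbeat P5
bar 7: v0=C3 v1=A3 v2=E4 downbeat M3
bar 8: v0=D3 v1=D4 v2=A4 downbeat P5
  -> R2 @ bar 1 tick 0 v(1, 2): D4/A4 P5 -> E3/E4 P8 similar
  -> R7 @ bar 1 tick 0 v(1,): D4->E3 leap 10st
  -> R4 @ bar 2 tick 0 v(0, 2): D3/C4 m7 untreated
  -> R4 @ bar 4 tick 0 v(0, 2): E3/D4 m7 untreated
  -> R4 @ bar 5 tick 0 v(0, 2): G3/F4 m7 untreated
  -> R2 @ bar 6 tick 0 v(0, 1): G3/B3 M3 -> A3/A4 P8 similar
  -> R2 @ bar 6 tick 0 v(0, 2): G3/F4 m7 -> A3/E5 P5 similar
  -> R2 @ bar 6 tick 0 v(1, 2): B3/F4 TT -> A4/E5 P5 similar
  -> R7 @ bar 6 tick 0 v(1,): B3->A4 leap 10st
  -> R7 @ bar 6 tick 0 v(2,): F4->E5 leap 11st
  -> R1 @ bar 7 tick 0 v(1, 2): A4/E5 P5 -> A3/E4 P5 similar
  -> R1 @ bar 8 tick 0 v(1, 2): A3/E4 P5 -> D4/A4 P5 similar
  -> R2 @ bar 8 tick 0 v(0, 1): C3/A3 M6 -> D3/D4 P8 similar
  -> R2 @ bar 8 tick 0 v(0, 2): C3/E4 M3 -> D3/A4 P5 similar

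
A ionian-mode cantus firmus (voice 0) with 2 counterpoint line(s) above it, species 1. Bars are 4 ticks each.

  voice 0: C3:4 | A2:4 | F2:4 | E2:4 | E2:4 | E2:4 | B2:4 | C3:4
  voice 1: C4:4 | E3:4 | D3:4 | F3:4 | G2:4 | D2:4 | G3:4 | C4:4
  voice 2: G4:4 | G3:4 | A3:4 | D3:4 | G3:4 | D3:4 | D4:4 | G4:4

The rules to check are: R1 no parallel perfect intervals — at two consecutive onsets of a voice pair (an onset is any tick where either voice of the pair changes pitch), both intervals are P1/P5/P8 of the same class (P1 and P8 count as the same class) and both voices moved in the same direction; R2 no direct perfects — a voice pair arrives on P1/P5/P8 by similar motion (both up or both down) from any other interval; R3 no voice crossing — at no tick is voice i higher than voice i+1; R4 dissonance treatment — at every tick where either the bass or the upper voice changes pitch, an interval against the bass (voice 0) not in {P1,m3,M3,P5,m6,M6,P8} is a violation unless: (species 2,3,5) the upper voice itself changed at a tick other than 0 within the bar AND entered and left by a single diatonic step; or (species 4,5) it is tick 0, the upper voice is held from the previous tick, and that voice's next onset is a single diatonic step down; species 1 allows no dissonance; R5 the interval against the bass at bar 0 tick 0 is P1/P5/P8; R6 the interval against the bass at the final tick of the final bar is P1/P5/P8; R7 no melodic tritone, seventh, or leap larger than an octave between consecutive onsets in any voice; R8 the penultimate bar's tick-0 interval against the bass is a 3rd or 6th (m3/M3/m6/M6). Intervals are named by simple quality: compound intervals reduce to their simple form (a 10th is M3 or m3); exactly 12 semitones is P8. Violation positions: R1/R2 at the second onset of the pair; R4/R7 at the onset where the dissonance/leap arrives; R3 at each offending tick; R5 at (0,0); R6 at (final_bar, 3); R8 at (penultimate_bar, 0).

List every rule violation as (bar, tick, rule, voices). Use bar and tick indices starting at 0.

(1, 0, R2, (0, 1))
(1, 0, R4, (0, 2))
(3, 0, R3, (1, 2))
(3, 0, R4, (0, 1))
(3, 0, R4, (0, 2))
(3, 1, R3, (1, 2))
(3, 2, R3, (1, 2))
(3, 3, R3, (1, 2))
(4, 0, R7, (1,))
(5, 0, R1, (1, 2))
(5, 0, R3, (0, 1))
(5, 0, R4, (0, 1))
(5, 0, R4, (0, 2))
(5, 1, R3, (0, 1))
(5, 2, R3, (0, 1))
(5, 3, R3, (0, 1))
(6, 0, R2, (1, 2))
(6, 0, R7, (1,))
(7, 0, R1, (1, 2))
(7, 0, R2, (0, 1))
(7, 0, R2, (0, 2))

bar 0: v0=C3 v1=C4 v2=G4 downbeat P5
bar 1: v0=A2 v1=E3 v2=G3 downbeat m7
bar 2: v0=F2 v1=D3 v2=A3 downbeat M3
bar 3: v0=E2 v1=F3 v2=D3 downbeat m7
bar 4: v0=E2 v1=G2 v2=G3 downbeat m3
bar 5: v0=E2 v1=D2 v2=D3 downbeat m7
bar 6: v0=B2 v1=G3 v2=D4 downbeat m3
bar 7: v0=C3 v1=C4 v2=G4 downbeat P5
  -> R2 @ bar 1 tick 0 v(0, 1): C3/C4 P8 -> A2/E3 P5 similar
  -> R4 @ bar 1 tick 0 v(0, 2): A2/G3 m7 untreated
  -> R3 @ bar 3 tick 0 v(1, 2): F3 above D3
  -> R4 @ bar 3 tick 0 v(0, 1): E2/F3 m2 untreated
  -> R4 @ bar 3 tick 0 v(0, 2): E2/D3 m7 untreated
  -> R3 @ bar 3 tick 1 v(1, 2): F3 above D3
  -> R3 @ bar 3 tick 2 v(1, 2): F3 above D3
  -> R3 @ bar 3 tick 3 v(1, 2): F3 above D3
  -> R7 @ bar 4 tick 0 v(1,): F3->G2 leap 10st
  -> R1 @ bar 5 tick 0 v(1, 2): G2/G3 P8 -> D2/D3 P8 similar
  -> R3 @ bar 5 tick 0 v(0, 1): E2 above D2
  -> R4 @ bar 5 tick 0 v(0, 1): E2/D2 M2 untreated
  -> R4 @ bar 5 tick 0 v(0, 2): E2/D3 m7 untreated
  -> R3 @ bar 5 tick 1 v(0, 1): E2 above D2
  -> R3 @ bar 5 tick 2 v(0, 1): E2 above D2
  -> R3 @ bar 5 tick 3 v(0, 1): E2 above D2
  -> R2 @ bar 6 tick 0 v(1, 2): D2/D3 P8 -> G3/D4 P5 similar
  -> R7 @ bar 6 tick 0 v(1,): D2->G3 leap 17st
  -> R1 @ bar 7 tick 0 v(1, 2): G3/D4 P5 -> C4/G4 P5 similar
  -> R2 @ bar 7 tick 0 v(0, 1): B2/G3 m6 -> C3/C4 P8 similar
  -> R2 @ bar 7 tick 0 v(0, 2): B2/D4 m3 -> C3/G4 P5 similar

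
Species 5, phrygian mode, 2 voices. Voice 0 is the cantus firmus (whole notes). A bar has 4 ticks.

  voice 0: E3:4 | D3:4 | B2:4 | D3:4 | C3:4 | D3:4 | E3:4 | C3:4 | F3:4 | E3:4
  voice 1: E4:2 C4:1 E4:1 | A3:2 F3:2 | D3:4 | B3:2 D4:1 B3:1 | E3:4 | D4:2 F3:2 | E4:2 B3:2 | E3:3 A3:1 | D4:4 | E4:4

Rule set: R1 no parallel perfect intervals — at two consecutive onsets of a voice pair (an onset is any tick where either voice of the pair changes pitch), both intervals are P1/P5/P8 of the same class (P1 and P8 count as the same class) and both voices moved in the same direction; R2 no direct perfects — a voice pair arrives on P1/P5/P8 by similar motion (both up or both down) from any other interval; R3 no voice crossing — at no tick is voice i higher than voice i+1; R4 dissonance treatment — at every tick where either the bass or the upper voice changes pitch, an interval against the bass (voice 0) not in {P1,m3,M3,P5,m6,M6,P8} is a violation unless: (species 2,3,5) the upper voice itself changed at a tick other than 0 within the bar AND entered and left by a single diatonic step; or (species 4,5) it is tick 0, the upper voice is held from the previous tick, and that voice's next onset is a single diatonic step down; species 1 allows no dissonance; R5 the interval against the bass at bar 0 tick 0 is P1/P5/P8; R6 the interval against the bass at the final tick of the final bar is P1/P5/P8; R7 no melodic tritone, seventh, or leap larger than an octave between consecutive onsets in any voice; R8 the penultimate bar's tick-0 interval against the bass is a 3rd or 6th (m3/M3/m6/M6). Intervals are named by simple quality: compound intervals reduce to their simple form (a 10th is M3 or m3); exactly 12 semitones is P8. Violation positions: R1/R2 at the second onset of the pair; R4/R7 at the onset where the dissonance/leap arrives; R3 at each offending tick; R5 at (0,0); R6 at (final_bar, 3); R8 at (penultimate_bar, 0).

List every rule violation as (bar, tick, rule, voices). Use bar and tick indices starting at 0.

(1, 0, R2, (0, 1))
(5, 0, R2, (0, 1))
(5, 0, R7, (1,))
(6, 0, R2, (0, 1))
(6, 0, R7, (1,))

bar 0: v0=E3 v1=E4 downbeat P8
bar 1: v0=D3 v1=A3 downbeat P5
bar 2: v0=B2 v1=D3 downbeat m3
bar 3: v0=D3 v1=B3 downbeat M6
bar 4: v0=C3 v1=E3 downbeat M3
bar 5: v0=D3 v1=D4 downbeat P8
bar 6: v0=E3 v1=E4 downbeat P8
bar 7: v0=C3 v1=E3 downbeat M3
bar 8: v0=F3 v1=D4 downbeat M6
bar 9: v0=E3 v1=E4 downbeat P8
  -> R2 @ bar 1 tick 0 v(0, 1): E3/E4 P8 -> D3/A3 P5 similar
  -> R2 @ bar 5 tick 0 v(0, 1): C3/E3 M3 -> D3/D4 P8 similar
  -> R7 @ bar 5 tick 0 v(1,): E3->D4 leap 10st
  -> R2 @ bar 6 tick 0 v(0, 1): D3/F3 m3 -> E3/E4 P8 similar
  -> R7 @ bar 6 tick 0 v(1,): F3->E4 leap 11st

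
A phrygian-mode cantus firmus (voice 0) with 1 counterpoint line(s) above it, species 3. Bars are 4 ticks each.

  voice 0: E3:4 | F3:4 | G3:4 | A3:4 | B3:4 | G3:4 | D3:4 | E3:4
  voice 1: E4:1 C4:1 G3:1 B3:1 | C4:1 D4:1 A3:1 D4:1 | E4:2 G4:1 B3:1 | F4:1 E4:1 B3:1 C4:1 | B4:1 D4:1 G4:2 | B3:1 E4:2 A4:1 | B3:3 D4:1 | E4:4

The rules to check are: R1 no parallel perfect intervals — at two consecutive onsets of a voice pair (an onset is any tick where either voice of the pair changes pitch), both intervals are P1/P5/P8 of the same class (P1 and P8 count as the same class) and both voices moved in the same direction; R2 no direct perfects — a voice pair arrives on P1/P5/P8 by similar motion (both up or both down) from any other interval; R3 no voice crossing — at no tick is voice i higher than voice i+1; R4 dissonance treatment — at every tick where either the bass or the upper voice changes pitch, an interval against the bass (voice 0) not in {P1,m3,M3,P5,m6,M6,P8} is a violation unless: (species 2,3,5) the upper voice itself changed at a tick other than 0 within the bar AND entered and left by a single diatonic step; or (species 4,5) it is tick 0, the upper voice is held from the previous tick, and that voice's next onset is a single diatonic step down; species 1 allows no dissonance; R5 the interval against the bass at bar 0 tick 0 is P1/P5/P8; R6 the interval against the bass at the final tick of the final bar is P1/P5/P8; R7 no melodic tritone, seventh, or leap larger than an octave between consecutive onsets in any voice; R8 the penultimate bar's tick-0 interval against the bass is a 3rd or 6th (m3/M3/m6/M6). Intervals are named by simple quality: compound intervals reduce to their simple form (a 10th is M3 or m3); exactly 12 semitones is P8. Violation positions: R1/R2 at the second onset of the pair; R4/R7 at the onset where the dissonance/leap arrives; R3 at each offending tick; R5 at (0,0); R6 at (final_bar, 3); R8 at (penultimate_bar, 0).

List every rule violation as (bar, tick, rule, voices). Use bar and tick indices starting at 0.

(1, 0, R1, (0, 1))
(3, 0, R7, (1,))
(3, 2, R4, (0, 1))
(4, 0, R2, (0, 1))
(4, 0, R7, (1,))
(5, 3, R4, (0, 1))
(6, 0, R7, (1,))
(7, 0, R1, (0, 1))

bar 0: v0=E3 v1=E4 downbeat P8
bar 1: v0=F3 v1=C4 downbeat P5
bar 2: v0=G3 v1=E4 downbeat M6
bar 3: v0=A3 v1=F4 downbeat m6
bar 4: v0=B3 v1=B4 downbeat P8
bar 5: v0=G3 v1=B3 downbeat M3
bar 6: v0=D3 v1=B3 downbeat M6
bar 7: v0=E3 v1=E4 downbeat P8
  -> R1 @ bar 1 tick 0 v(0, 1): E3/B3 P5 -> F3/C4 P5 similar
  -> R7 @ bar 3 tick 0 v(1,): B3->F4 leap 6st
  -> R4 @ bar 3 tick 2 v(0, 1): A3/B3 M2 untreated
  -> R2 @ bar 4 tick 0 v(0, 1): A3/C4 m3 -> B3/B4 P8 similar
  -> R7 @ bar 4 tick 0 v(1,): C4->B4 leap 11st
  -> R4 @ bar 5 tick 3 v(0, 1): G3/A4 M2 untreated
  -> R7 @ bar 6 tick 0 v(1,): A4->B3 leap 10st
  -> R1 @ bar 7 tick 0 v(0, 1): D3/D4 P8 -> E3/E4 P8 similar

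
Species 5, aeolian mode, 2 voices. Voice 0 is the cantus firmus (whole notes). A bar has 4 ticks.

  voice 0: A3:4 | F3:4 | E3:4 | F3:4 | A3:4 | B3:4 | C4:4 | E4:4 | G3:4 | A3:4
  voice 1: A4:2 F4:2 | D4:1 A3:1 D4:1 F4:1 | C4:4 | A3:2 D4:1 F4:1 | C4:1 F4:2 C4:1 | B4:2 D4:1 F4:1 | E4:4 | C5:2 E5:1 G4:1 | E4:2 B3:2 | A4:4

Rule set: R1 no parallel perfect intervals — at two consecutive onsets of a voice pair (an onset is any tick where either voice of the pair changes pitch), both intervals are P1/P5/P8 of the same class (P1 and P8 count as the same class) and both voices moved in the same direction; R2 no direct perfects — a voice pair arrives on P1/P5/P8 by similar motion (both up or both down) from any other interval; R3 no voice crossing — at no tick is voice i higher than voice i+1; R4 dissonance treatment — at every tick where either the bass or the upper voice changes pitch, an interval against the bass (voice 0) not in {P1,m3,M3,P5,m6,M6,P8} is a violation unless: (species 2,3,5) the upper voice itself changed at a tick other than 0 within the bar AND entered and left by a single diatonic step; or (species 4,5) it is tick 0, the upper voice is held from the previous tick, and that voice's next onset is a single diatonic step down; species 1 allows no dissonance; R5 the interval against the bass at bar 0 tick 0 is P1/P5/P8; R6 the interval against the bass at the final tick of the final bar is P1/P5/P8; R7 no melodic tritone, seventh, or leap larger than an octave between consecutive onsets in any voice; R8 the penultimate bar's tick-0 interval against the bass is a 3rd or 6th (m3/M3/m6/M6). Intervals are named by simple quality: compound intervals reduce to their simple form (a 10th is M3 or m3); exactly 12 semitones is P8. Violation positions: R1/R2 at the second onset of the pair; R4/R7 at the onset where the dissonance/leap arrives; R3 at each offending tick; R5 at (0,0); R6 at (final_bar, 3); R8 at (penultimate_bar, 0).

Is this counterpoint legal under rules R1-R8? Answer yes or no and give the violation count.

bar 0: v0=A3 v1=A4 (P8)
bar 1: v0=F3 v1=D4 (M6)
bar 2: v0=E3 v1=C4 (m6)
bar 3: v0=F3 v1=A3 (M3)
bar 4: v0=A3 v1=C4 (m3)
bar 5: v0=B3 v1=B4 (P8)
bar 6: v0=C4 v1=E4 (M3)
bar 7: v0=E4 v1=C5 (m6)
bar 8: v0=G3 v1=E4 (M6)
bar 9: v0=A3 v1=A4 (P8)
  R2 @ bar5.0: A3/C4 m3 -> B3/B4 P8 similar
  R7 @ bar5.0: C4->B4 leap 11st
  R4 @ bar5.3: B3/F4 TT untreated
  R2 @ bar9.0: G3/B3 M3 -> A3/A4 P8 similar
  R7 @ bar9.0: B3->A4 leap 10st

No (5 violations)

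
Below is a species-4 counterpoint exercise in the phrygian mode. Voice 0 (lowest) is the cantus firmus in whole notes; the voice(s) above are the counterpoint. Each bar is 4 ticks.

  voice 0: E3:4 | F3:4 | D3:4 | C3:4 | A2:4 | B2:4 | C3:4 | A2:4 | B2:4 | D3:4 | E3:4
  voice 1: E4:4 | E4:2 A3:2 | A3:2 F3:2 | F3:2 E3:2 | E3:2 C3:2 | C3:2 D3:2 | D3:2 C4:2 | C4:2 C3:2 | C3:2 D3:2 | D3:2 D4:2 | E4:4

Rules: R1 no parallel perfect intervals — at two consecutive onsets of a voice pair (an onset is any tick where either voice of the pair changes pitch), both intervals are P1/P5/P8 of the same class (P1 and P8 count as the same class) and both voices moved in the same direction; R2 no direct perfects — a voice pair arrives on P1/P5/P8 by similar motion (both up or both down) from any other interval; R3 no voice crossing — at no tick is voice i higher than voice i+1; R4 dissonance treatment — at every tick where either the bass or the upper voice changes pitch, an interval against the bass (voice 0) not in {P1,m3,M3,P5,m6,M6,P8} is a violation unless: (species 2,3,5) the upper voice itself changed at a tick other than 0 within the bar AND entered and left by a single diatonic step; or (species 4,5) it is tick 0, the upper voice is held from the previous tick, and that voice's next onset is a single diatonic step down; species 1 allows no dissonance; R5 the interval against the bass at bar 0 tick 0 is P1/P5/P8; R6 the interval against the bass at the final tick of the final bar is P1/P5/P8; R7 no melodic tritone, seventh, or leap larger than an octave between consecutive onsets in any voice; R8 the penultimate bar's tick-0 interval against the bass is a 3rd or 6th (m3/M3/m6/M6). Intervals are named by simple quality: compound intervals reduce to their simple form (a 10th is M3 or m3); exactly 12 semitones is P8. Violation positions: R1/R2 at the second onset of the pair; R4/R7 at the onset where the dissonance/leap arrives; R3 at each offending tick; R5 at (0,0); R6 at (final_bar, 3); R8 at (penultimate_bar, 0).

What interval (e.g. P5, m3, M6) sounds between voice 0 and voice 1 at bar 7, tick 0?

voice 0=A2 voice 1=C4 -> m3

m3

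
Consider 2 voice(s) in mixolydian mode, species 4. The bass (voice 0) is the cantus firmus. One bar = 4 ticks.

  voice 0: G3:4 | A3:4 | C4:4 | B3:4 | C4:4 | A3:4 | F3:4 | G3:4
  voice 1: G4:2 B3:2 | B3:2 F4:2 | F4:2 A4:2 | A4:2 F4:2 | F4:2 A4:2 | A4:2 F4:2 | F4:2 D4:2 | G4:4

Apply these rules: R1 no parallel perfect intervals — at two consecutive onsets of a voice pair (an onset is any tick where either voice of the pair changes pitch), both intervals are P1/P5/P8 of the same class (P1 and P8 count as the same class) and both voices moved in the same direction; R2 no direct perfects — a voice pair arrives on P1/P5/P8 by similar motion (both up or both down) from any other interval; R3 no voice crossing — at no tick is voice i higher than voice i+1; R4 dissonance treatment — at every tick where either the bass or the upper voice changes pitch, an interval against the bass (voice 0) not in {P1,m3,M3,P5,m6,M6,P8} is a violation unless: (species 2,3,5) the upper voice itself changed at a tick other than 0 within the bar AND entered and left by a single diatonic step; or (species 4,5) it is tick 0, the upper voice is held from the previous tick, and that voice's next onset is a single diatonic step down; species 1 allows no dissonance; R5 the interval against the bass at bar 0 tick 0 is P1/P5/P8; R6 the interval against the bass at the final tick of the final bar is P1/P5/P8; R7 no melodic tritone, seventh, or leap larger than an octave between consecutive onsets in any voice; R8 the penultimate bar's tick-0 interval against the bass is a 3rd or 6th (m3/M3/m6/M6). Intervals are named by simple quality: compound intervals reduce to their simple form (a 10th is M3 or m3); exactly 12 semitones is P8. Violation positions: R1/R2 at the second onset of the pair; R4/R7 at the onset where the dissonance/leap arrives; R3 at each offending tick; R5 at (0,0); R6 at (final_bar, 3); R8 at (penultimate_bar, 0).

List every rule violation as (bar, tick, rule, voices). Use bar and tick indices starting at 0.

(1, 0, R4, (0, 1))
(1, 2, R7, (1,))
(2, 0, R4, (0, 1))
(3, 0, R4, (0, 1))
(3, 2, R4, (0, 1))
(4, 0, R4, (0, 1))
(6, 0, R8, (0, 1))
(7, 0, R2, (0, 1))

bar 0: v0=G3 v1=G4 downbeat P8
bar 1: v0=A3 v1=B3 downbeat M2
bar 2: v0=C4 v1=F4 downbeat P4
bar 3: v0=B3 v1=A4 downbeat m7
bar 4: v0=C4 v1=F4 downbeat P4
bar 5: v0=A3 v1=A4 downbeat P8
bar 6: v0=F3 v1=F4 downbeat P8
bar 7: v0=G3 v1=G4 downbeat P8
  -> R4 @ bar 1 tick 0 v(0, 1): A3/B3 M2 untreated
  -> R7 @ bar 1 tick 2 v(1,): B3->F4 leap 6st
  -> R4 @ bar 2 tick 0 v(0, 1): C4/F4 P4 untreated
  -> R4 @ bar 3 tick 0 v(0, 1): B3/A4 m7 untreated
  -> R4 @ bar 3 tick 2 v(0, 1): B3/F4 TT untreated
  -> R4 @ bar 4 tick 0 v(0, 1): C4/F4 P4 untreated
  -> R8 @ bar 6 tick 0 v(0, 1): penult P8 not 3rd/6th
  -> R2 @ bar 7 tick 0 v(0, 1): F3/D4 M6 -> G3/G4 P8 similar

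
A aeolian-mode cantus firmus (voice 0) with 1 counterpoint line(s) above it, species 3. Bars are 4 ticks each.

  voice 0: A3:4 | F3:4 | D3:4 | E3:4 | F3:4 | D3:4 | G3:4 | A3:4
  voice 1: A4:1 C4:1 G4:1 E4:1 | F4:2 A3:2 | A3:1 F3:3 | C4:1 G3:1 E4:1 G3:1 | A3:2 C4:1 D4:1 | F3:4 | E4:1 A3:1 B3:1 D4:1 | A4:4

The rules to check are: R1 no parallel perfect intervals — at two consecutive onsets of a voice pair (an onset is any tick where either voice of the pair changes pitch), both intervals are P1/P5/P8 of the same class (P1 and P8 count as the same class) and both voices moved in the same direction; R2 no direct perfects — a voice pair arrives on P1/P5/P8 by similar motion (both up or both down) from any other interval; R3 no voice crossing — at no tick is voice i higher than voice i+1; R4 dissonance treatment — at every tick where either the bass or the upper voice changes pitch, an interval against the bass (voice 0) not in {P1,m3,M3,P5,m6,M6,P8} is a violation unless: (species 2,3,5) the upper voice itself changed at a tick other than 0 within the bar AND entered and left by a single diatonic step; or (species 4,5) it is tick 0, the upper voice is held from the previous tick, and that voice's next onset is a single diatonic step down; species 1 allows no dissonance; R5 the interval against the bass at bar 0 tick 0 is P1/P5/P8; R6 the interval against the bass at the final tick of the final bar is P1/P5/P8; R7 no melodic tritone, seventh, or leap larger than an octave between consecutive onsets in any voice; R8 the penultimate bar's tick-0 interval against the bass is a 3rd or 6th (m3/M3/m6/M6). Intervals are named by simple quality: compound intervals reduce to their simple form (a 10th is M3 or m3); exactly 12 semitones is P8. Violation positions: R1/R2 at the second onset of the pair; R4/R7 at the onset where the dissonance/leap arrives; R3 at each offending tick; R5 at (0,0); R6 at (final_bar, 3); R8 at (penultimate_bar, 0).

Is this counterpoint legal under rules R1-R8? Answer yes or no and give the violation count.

bar 0: v0=A3 v1=A4 (P8)
bar 1: v0=F3 v1=F4 (P8)
bar 2: v0=D3 v1=A3 (P5)
bar 3: v0=E3 v1=C4 (m6)
bar 4: v0=F3 v1=A3 (M3)
bar 5: v0=D3 v1=F3 (m3)
bar 6: v0=G3 v1=E4 (M6)
bar 7: v0=A3 v1=A4 (P8)
  R4 @ bar0.2: A3/G4 m7 untreated
  R7 @ bar6.0: F3->E4 leap 11st
  R4 @ bar6.1: G3/A3 M2 untreated
  R2 @ bar7.0: G3/D4 P5 -> A3/A4 P8 similar

No (4 violations)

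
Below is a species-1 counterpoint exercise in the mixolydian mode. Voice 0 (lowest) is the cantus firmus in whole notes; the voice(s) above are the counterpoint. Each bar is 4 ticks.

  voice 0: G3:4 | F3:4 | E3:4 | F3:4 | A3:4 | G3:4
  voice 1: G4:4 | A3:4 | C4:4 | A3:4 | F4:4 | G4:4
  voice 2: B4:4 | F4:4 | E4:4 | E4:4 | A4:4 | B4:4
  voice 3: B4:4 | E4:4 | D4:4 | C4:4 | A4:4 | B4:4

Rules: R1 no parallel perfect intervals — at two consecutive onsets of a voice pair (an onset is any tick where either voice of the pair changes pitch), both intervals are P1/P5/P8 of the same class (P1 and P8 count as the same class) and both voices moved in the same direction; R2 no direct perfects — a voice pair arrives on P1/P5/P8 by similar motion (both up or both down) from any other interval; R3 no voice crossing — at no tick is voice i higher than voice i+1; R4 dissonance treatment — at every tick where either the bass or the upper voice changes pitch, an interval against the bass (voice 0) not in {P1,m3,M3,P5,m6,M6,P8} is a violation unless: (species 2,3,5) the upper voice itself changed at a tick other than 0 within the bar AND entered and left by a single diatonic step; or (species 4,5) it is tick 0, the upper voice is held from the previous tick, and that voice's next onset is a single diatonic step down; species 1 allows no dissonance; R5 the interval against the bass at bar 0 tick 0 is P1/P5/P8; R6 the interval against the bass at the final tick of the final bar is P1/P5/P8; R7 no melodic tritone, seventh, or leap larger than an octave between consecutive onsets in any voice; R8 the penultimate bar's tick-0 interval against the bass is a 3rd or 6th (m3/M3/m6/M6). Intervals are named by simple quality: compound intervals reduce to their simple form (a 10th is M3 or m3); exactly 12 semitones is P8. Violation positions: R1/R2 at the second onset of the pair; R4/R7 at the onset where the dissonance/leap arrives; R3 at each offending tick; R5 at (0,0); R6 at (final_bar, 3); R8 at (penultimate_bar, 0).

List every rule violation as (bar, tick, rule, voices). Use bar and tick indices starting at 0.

(0, 0, R5, (0, 2))
(0, 0, R5, (0, 3))
(1, 0, R2, (0, 2))
(1, 0, R2, (1, 3))
(1, 0, R3, (2, 3))
(1, 0, R4, (0, 3))
(1, 0, R7, (1,))
(1, 0, R7, (2,))
(1, 1, R3, (2, 3))
(1, 2, R3, (2, 3))
(1, 3, R3, (2, 3))
(2, 0, R1, (0, 2))
(2, 0, R3, (2, 3))
(2, 0, R4, (0, 3))
(2, 1, R3, (2, 3))
(2, 2, R3, (2, 3))
(2, 3, R3, (2, 3))
(3, 0, R3, (2, 3))
(3, 0, R4, (0, 2))
(3, 1, R3, (2, 3))
(3, 2, R3, (2, 3))
(3, 3, R3, (2, 3))
(4, 0, R2, (0, 2))
(4, 0, R2, (0, 3))
(4, 0, R2, (2, 3))
(4, 0, R8, (0, 2))
(4, 0, R8, (0, 3))
(5, 0, R1, (2, 3))
(5, 3, R6, (0, 2))
(5, 3, R6, (0, 3))

bar 0: v0=G3 v1=G4 v2=B4 v3=B4 downbeat M3
bar 1: v0=F3 v1=A3 v2=F4 v3=E4 downbeat M7
bar 2: v0=E3 v1=C4 v2=E4 v3=D4 downbeat m7
bar 3: v0=F3 v1=A3 v2=E4 v3=C4 downbeat P5
bar 4: v0=A3 v1=F4 v2=A4 v3=A4 downbeat P8
bar 5: v0=G3 v1=G4 v2=B4 v3=B4 downbeat M3
  -> R5 @ bar 0 tick 0 v(0, 2): opens on M3
  -> R5 @ bar 0 tick 0 v(0, 3): opens on M3
  -> R2 @ bar 1 tick 0 v(0, 2): G3/B4 M3 -> F3/F4 P8 similar
  -> R2 @ bar 1 tick 0 v(1, 3): G4/B4 M3 -> A3/E4 P5 similar
  -> R3 @ bar 1 tick 0 v(2, 3): F4 above E4
  -> R4 @ bar 1 tick 0 v(0, 3): F3/E4 M7 untreated
  -> R7 @ bar 1 tick 0 v(1,): G4->A3 leap 10st
  -> R7 @ bar 1 tick 0 v(2,): B4->F4 leap 6st
  -> R3 @ bar 1 tick 1 v(2, 3): F4 above E4
  -> R3 @ bar 1 tick 2 v(2, 3): F4 above E4
  -> R3 @ bar 1 tick 3 v(2, 3): F4 above E4
  -> R1 @ bar 2 tick 0 v(0, 2): F3/F4 P8 -> E3/E4 P8 similar
  -> R3 @ bar 2 tick 0 v(2, 3): E4 above D4
  -> R4 @ bar 2 tick 0 v(0, 3): E3/D4 m7 untreated
  -> R3 @ bar 2 tick 1 v(2, 3): E4 above D4
  -> R3 @ bar 2 tick 2 v(2, 3): E4 above D4
  -> R3 @ bar 2 tick 3 v(2, 3): E4 above D4
  -> R3 @ bar 3 tick 0 v(2, 3): E4 above C4
  -> R4 @ bar 3 tick 0 v(0, 2): F3/E4 M7 untreated
  -> R3 @ bar 3 tick 1 v(2, 3): E4 above C4
  -> R3 @ bar 3 tick 2 v(2, 3): E4 above C4
  -> R3 @ bar 3 tick 3 v(2, 3): E4 above C4
  -> R2 @ bar 4 tick 0 v(0, 2): F3/E4 M7 -> A3/A4 P8 similar
  -> R2 @ bar 4 tick 0 v(0, 3): F3/C4 P5 -> A3/A4 P8 similar
  -> R2 @ bar 4 tick 0 v(2, 3): E4/C4 M3 -> A4/A4 P1 similar
  -> R8 @ bar 4 tick 0 v(0, 2): penult P8 not 3rd/6th
  -> R8 @ bar 4 tick 0 v(0, 3): penult P8 not 3rd/6th
  -> R1 @ bar 5 tick 0 v(2, 3): A4/A4 P1 -> B4/B4 P1 similar
  -> R6 @ bar 5 tick 3 v(0, 2): closes on M3
  -> R6 @ bar 5 tick 3 v(0, 3): closes on M3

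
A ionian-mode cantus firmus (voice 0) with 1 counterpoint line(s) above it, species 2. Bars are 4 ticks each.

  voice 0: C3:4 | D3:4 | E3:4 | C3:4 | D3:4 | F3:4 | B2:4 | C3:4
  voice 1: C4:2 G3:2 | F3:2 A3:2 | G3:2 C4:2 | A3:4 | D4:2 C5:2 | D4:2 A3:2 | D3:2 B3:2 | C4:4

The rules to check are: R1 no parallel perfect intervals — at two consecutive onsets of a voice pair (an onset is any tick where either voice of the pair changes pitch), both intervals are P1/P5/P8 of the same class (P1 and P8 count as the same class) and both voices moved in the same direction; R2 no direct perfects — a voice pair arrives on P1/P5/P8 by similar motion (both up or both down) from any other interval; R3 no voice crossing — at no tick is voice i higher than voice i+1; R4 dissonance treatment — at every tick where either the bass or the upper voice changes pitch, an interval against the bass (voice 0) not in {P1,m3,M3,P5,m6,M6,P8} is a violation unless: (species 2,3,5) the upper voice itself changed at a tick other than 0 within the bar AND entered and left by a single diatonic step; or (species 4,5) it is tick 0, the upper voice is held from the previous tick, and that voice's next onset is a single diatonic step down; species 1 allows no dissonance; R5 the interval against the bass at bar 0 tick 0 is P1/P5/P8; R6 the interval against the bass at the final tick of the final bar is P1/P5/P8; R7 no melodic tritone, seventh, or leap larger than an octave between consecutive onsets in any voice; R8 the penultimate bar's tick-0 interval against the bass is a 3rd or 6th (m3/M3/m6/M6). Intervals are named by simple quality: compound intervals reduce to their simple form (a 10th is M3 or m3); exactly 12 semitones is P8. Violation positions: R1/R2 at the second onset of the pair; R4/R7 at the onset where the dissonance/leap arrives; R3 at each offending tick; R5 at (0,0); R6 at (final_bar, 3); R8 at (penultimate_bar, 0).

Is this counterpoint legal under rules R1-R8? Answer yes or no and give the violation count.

bar 0: v0=C3 v1=C4 (P8)
bar 1: v0=D3 v1=F3 (m3)
bar 2: v0=E3 v1=G3 (m3)
bar 3: v0=C3 v1=A3 (M6)
bar 4: v0=D3 v1=D4 (P8)
bar 5: v0=F3 v1=D4 (M6)
bar 6: v0=B2 v1=D3 (m3)
bar 7: v0=C3 v1=C4 (P8)
  R2 @ bar4.0: C3/A3 M6 -> D3/D4 P8 similar
  R4 @ bar4.2: D3/C5 m7 untreated
  R7 @ bar4.2: D4->C5 leap 10st
  R7 @ bar5.0: C5->D4 leap 10st
  R7 @ bar6.0: F3->B2 leap 6st
  R1 @ bar7.0: B2/B3 P8 -> C3/C4 P8 similar

No (6 violations)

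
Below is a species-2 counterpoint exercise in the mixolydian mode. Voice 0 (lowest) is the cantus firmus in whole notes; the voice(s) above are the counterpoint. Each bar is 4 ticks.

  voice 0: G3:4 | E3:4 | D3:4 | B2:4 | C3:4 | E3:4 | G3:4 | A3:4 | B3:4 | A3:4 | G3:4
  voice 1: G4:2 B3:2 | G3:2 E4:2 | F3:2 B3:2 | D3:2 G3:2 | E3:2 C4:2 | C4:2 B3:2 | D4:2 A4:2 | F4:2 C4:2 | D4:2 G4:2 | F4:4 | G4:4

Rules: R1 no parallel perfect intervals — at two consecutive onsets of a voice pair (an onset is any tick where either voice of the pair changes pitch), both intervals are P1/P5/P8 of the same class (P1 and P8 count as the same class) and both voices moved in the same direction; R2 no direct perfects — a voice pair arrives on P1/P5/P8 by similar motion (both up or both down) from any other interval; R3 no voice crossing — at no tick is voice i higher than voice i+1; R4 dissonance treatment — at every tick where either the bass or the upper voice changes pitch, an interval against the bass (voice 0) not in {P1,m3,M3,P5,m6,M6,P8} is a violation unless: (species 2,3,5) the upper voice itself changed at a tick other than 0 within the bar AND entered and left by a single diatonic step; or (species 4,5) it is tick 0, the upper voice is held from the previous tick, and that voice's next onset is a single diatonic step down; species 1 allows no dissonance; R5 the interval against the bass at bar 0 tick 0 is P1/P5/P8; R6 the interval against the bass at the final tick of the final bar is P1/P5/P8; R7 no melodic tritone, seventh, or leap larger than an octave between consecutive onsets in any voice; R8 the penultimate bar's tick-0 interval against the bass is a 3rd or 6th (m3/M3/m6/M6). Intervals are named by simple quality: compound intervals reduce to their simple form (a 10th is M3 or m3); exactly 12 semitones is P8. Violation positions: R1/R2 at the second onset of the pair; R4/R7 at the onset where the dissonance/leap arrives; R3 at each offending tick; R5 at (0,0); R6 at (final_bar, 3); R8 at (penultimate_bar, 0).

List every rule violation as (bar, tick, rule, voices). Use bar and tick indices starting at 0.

bar 0: v0=G3 v1=G4 downbeat P8
bar 1: v0=E3 v1=G3 downbeat m3
bar 2: v0=D3 v1=F3 downbeat m3
bar 3: v0=B2 v1=D3 downbeat m3
bar 4: v0=C3 v1=E3 downbeat M3
bar 5: v0=E3 v1=C4 downbeat m6
bar 6: v0=G3 v1=D4 downbeat P5
bar 7: v0=A3 v1=F4 downbeat m6
bar 8: v0=B3 v1=D4 downbeat m3
bar 9: v0=A3 v1=F4 downbeat m6
bar 10: v0=G3 v1=G4 downbeat P8
  -> R7 @ bar 2 tick 0 v(1,): E4->F3 leap 11st
  -> R7 @ bar 2 tick 2 v(1,): F3->B3 leap 6st
  -> R1 @ bar 6 tick 0 v(0, 1): E3/B3 P5 -> G3/D4 P5 similar
  -> R4 @ bar 6 tick 2 v(0, 1): G3/A4 M2 untreated

(2, 0, R7, (1,))
(2, 2, R7, (1,))
(6, 0, R1, (0, 1))
(6, 2, R4, (0, 1))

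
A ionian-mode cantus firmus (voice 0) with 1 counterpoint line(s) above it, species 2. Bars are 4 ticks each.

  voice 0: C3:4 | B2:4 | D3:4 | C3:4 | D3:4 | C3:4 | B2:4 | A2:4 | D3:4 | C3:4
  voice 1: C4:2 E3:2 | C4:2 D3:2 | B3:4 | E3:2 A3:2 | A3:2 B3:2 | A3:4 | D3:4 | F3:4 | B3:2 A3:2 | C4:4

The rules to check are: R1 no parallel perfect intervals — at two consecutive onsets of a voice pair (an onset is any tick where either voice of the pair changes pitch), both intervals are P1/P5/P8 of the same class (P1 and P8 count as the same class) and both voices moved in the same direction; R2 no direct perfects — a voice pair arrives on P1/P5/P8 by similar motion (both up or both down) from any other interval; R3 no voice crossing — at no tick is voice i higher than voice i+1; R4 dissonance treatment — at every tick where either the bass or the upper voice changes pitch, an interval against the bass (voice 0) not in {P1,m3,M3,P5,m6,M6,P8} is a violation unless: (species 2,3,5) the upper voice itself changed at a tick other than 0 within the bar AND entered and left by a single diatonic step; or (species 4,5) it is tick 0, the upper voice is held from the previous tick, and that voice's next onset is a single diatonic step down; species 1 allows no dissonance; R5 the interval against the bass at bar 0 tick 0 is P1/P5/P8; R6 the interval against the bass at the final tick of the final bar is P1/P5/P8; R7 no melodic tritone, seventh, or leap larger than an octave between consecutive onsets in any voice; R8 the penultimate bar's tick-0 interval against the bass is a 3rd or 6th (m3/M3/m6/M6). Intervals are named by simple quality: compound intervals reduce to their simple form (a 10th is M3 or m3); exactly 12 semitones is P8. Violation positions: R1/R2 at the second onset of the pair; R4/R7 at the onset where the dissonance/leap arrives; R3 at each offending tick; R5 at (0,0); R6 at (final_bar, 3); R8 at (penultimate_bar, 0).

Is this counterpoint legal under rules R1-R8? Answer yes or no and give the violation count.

bar 0: v0=C3 v1=C4 (P8)
bar 1: v0=B2 v1=C4 (m2)
bar 2: v0=D3 v1=B3 (M6)
bar 3: v0=C3 v1=E3 (M3)
bar 4: v0=D3 v1=A3 (P5)
bar 5: v0=C3 v1=A3 (M6)
bar 6: v0=B2 v1=D3 (m3)
bar 7: v0=A2 v1=F3 (m6)
bar 8: v0=D3 v1=B3 (M6)
bar 9: v0=C3 v1=C4 (P8)
  R4 @ bar1.0: B2/C4 m2 untreated
  R7 @ bar1.2: C4->D3 leap 10st
  R7 @ bar8.0: F3->B3 leap 6st

No (3 violations)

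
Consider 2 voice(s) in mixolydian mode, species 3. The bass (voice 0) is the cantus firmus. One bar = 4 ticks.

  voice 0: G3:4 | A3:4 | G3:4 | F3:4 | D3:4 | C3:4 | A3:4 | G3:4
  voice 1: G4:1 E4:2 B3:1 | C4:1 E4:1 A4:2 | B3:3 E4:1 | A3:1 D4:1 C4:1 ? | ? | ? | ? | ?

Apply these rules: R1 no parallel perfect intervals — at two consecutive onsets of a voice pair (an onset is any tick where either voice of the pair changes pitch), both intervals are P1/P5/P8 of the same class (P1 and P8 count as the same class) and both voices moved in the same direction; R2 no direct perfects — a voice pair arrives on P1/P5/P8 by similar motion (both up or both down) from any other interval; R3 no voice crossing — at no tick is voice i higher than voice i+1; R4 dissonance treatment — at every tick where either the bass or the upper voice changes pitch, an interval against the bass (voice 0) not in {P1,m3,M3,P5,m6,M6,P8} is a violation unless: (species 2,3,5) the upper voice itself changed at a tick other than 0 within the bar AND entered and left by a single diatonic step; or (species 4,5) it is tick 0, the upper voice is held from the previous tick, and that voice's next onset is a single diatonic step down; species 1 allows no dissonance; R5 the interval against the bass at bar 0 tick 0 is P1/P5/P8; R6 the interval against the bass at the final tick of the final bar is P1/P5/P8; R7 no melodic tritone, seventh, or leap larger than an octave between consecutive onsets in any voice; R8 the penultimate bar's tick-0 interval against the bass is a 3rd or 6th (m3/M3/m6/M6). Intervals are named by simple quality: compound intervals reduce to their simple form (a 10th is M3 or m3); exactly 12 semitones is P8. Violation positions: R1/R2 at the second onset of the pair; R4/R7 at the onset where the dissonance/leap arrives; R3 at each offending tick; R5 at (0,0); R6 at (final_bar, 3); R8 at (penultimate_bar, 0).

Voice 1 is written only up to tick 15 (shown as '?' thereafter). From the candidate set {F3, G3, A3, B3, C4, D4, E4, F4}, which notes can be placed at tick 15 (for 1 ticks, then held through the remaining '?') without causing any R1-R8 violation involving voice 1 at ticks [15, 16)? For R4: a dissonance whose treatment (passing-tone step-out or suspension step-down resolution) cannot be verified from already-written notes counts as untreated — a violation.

F3: legal
G3: violates R4
A3: legal
B3: violates R4
C4: legal
D4: legal
E4: violates R4
F4: legal

{A3, C4, D4, F3, F4}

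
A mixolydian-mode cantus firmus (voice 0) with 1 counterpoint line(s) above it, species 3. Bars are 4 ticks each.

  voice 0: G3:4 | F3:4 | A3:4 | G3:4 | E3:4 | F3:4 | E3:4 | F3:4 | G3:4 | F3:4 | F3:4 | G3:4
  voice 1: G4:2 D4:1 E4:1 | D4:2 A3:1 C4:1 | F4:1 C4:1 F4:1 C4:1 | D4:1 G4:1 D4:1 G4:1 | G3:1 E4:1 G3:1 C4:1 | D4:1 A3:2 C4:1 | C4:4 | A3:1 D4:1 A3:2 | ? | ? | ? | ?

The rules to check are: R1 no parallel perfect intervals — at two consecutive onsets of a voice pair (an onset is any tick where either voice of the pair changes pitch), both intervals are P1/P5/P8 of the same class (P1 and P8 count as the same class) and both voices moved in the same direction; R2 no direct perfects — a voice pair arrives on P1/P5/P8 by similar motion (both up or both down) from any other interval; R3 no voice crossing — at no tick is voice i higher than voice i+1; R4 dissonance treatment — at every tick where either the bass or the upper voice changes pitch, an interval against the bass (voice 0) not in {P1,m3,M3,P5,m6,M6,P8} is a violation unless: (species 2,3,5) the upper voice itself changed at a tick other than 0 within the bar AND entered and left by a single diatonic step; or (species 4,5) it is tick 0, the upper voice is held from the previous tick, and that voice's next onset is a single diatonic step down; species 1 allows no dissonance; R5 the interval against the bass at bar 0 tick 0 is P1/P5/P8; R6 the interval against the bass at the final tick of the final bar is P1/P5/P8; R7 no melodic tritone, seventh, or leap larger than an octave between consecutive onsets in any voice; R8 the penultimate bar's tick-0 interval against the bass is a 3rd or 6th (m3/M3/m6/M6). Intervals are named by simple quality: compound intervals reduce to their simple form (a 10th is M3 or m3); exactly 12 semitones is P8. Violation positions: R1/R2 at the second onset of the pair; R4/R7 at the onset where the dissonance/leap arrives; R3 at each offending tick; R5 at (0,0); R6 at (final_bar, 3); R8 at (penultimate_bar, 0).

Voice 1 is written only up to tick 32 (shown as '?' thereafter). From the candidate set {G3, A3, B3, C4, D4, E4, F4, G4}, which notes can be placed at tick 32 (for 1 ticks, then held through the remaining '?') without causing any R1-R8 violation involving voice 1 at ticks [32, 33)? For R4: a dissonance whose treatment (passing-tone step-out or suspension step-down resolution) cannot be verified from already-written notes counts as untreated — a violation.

G3: legal
A3: violates R4
B3: legal
C4: violates R4
D4: violates R2
E4: legal
F4: violates R4
G4: violates R2,R7

{B3, E4, G3}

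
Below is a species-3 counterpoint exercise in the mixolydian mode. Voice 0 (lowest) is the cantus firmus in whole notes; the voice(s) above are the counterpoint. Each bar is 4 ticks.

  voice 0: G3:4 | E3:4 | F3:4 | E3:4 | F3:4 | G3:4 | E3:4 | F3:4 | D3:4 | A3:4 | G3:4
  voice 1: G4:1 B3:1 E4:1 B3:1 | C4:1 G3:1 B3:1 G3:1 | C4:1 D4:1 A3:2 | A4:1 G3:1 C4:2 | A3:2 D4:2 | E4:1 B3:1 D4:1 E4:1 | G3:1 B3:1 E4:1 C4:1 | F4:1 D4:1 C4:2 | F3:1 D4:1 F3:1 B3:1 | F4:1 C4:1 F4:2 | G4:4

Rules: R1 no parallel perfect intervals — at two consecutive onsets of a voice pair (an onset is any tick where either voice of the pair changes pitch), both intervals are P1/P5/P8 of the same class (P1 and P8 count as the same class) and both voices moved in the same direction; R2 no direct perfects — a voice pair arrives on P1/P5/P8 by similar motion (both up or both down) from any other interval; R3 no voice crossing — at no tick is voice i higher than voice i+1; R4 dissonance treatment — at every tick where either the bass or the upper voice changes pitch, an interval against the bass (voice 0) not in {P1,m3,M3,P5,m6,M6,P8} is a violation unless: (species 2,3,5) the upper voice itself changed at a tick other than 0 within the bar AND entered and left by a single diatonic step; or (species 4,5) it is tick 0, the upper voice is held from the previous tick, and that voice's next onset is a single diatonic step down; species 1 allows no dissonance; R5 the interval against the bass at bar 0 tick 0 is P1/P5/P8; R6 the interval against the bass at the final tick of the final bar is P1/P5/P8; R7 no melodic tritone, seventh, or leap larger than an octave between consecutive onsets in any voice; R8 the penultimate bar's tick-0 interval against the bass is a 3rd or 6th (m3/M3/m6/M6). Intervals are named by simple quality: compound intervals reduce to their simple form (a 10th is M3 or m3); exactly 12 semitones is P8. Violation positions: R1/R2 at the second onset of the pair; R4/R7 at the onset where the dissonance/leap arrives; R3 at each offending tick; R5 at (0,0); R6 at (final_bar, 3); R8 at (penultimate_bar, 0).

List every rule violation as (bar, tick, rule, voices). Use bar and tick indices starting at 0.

bar 0: v0=G3 v1=G4 downbeat P8
bar 1: v0=E3 v1=C4 downbeat m6
bar 2: v0=F3 v1=C4 downbeat P5
bar 3: v0=E3 v1=A4 downbeat P4
bar 4: v0=F3 v1=A3 downbeat M3
bar 5: v0=G3 v1=E4 downbeat M6
bar 6: v0=E3 v1=G3 downbeat m3
bar 7: v0=F3 v1=F4 downbeat P8
bar 8: v0=D3 v1=F3 downbeat m3
bar 9: v0=A3 v1=F4 downbeat m6
bar 10: v0=G3 v1=G4 downbeat P8
  -> R2 @ bar 2 tick 0 v(0, 1): E3/G3 m3 -> F3/C4 P5 similar
  -> R4 @ bar 3 tick 0 v(0, 1): E3/A4 P4 untreated
  -> R7 @ bar 3 tick 1 v(1,): A4->G3 leap 14st
  -> R2 @ bar 7 tick 0 v(0, 1): E3/C4 m6 -> F3/F4 P8 similar
  -> R7 @ bar 8 tick 3 v(1,): F3->B3 leap 6st
  -> R7 @ bar 9 tick 0 v(1,): B3->F4 leap 6st

(2, 0, R2, (0, 1))
(3, 0, R4, (0, 1))
(3, 1, R7, (1,))
(7, 0, R2, (0, 1))
(8, 3, R7, (1,))
(9, 0, R7, (1,))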